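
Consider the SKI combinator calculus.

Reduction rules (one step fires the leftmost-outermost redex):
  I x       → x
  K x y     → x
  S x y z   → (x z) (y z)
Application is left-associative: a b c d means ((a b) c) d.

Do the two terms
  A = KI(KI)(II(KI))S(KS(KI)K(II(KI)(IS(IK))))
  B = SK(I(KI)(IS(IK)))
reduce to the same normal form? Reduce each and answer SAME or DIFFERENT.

Term A:
  start: KI(KI)(II(KI))S(KS(KI)K(II(KI)(IS(IK))))
  [1] I(II(KI))S(KS(KI)K(II(KI)(IS(IK))))
  [2] II(KI)S(KS(KI)K(II(KI)(IS(IK))))
  [3] I(KI)S(KS(KI)K(II(KI)(IS(IK))))
  [4] KIS(KS(KI)K(II(KI)(IS(IK))))
  [5] I(KS(KI)K(II(KI)(IS(IK))))
  [6] KS(KI)K(II(KI)(IS(IK)))
  [7] SK(II(KI)(IS(IK)))
  [8] SK(I(KI)(IS(IK)))
  [9] SK(KI(IS(IK)))
  [10] SKI

Term B:
  start: SK(I(KI)(IS(IK)))
  [1] SK(KI(IS(IK)))
  [2] SKI

Answer: SAME — A ⇓ SKI, B ⇓ SKI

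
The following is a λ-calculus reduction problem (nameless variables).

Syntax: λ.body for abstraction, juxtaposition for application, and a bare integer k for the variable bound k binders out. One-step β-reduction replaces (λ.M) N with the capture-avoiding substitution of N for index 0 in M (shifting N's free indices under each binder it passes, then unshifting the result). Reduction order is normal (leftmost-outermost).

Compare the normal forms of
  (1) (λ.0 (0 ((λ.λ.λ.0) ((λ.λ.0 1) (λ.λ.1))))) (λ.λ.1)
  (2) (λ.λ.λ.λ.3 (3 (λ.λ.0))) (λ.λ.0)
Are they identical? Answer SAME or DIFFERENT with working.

Term A:
  start: (λ.0 (0 ((λ.λ.λ.0) ((λ.λ.0 1) (λ.λ.1))))) (λ.λ.1)
  [1] (λ.λ.1) ((λ.λ.1) ((λ.λ.λ.0) ((λ.λ.0 1) (λ.λ.1))))
  [2] λ.(λ.λ.1) ((λ.λ.λ.0) ((λ.λ.0 1) (λ.λ.1)))
  [3] λ.λ.(λ.λ.λ.0) ((λ.λ.0 1) (λ.λ.1))
  [4] λ.λ.λ.λ.0

Term B:
  start: (λ.λ.λ.λ.3 (3 (λ.λ.0))) (λ.λ.0)
  [1] λ.λ.λ.(λ.λ.0) ((λ.λ.0) (λ.λ.0))
  [2] λ.λ.λ.λ.0

Answer: SAME — A ⇓ λ.λ.λ.λ.0, B ⇓ λ.λ.λ.λ.0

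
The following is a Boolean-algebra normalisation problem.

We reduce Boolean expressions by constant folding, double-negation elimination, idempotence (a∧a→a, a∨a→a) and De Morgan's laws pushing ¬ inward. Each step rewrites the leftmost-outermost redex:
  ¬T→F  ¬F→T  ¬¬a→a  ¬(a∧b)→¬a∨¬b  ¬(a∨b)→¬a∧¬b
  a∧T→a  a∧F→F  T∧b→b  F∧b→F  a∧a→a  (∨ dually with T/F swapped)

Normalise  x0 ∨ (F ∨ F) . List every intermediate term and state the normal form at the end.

Answer: normal form = x0  (in 2 steps)

Working:
  start: x0 ∨ (F ∨ F)
  step 1: x0 ∨ F
  step 2: x0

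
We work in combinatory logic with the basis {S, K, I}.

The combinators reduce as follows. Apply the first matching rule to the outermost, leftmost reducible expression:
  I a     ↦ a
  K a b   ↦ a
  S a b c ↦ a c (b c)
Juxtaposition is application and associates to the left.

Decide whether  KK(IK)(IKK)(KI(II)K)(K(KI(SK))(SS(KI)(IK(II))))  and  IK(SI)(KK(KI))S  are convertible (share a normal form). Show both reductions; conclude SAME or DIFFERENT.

Term A:
  start: KK(IK)(IKK)(KI(II)K)(K(KI(SK))(SS(KI)(IK(II))))
  step 1: K(IKK)(KI(II)K)(K(KI(SK))(SS(KI)(IK(II))))
  step 2: IKK(K(KI(SK))(SS(KI)(IK(II))))
  step 3: KK(K(KI(SK))(SS(KI)(IK(II))))
  step 4: K

Term B:
  start: IK(SI)(KK(KI))S
  step 1: K(SI)(KK(KI))S
  step 2: SIS

Answer: DIFFERENT — A ⇓ K, B ⇓ SIS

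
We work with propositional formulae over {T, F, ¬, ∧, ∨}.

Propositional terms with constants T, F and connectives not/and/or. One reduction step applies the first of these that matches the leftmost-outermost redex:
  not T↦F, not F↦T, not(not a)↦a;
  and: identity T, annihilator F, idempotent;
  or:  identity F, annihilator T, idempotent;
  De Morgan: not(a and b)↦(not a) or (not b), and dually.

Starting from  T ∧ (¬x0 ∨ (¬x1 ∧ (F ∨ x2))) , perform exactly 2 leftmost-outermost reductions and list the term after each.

  start: T ∧ (¬x0 ∨ (¬x1 ∧ (F ∨ x2)))
  →1  ¬x0 ∨ (¬x1 ∧ (F ∨ x2))
  →2  ¬x0 ∨ (¬x1 ∧ x2)

Answer: after 2 steps: ¬x0 ∨ (¬x1 ∧ x2)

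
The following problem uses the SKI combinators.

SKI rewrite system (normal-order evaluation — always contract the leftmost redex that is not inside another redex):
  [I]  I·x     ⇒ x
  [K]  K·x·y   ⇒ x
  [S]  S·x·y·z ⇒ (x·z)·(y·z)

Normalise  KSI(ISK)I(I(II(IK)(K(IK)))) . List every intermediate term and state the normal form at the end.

  start: KSI(ISK)I(I(II(IK)(K(IK))))
  [1] S(ISK)I(I(II(IK)(K(IK))))
  [2] ISK(I(II(IK)(K(IK))))(I(I(II(IK)(K(IK)))))
  [3] SK(I(II(IK)(K(IK))))(I(I(II(IK)(K(IK)))))
  [4] K(I(I(II(IK)(K(IK)))))(I(II(IK)(K(IK)))(I(I(II(IK)(K(IK))))))
  [5] I(I(II(IK)(K(IK))))
  [6] I(II(IK)(K(IK)))
  [7] II(IK)(K(IK))
  [8] I(IK)(K(IK))
  [9] IK(K(IK))
  [10] K(K(IK))
  [11] K(KK)

Answer: normal form = K(KK)  (in 11 steps)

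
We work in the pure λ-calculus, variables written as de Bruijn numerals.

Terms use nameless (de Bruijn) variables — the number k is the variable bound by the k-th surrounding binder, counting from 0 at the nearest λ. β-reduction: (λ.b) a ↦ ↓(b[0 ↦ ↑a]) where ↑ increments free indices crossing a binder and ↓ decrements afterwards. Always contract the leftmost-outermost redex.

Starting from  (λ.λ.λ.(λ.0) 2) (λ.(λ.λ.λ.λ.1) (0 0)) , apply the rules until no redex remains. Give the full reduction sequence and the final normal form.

  start: (λ.λ.λ.(λ.0) 2) (λ.(λ.λ.λ.λ.1) (0 0))
  [1] λ.λ.(λ.0) (λ.(λ.λ.λ.λ.1) (0 0))
  [2] λ.λ.λ.(λ.λ.λ.λ.1) (0 0)
  [3] λ.λ.λ.λ.λ.λ.1

Answer: normal form = λ.λ.λ.λ.λ.λ.1  (in 3 steps)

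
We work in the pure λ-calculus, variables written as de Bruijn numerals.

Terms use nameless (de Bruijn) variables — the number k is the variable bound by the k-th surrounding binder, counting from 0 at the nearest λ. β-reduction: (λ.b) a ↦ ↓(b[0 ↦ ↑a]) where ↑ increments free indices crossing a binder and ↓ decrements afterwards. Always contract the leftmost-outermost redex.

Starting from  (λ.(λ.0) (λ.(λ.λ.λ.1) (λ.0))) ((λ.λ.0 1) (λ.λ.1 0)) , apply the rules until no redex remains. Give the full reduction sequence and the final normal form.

  start: (λ.(λ.0) (λ.(λ.λ.λ.1) (λ.0))) ((λ.λ.0 1) (λ.λ.1 0))
  [1] (λ.0) (λ.(λ.λ.λ.1) (λ.0))
  [2] λ.(λ.λ.λ.1) (λ.0)
  [3] λ.λ.λ.1

Answer: normal form = λ.λ.λ.1  (in 3 steps)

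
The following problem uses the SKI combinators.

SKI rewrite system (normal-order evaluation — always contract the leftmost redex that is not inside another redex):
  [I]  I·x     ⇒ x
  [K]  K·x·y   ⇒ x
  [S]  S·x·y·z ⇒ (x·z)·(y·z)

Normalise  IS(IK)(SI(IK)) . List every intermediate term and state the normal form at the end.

Answer: normal form = SK(SIK)  (in 3 steps)

Reduction:
  start: IS(IK)(SI(IK))
  [1] S(IK)(SI(IK))
  [2] SK(SI(IK))
  [3] SK(SIK)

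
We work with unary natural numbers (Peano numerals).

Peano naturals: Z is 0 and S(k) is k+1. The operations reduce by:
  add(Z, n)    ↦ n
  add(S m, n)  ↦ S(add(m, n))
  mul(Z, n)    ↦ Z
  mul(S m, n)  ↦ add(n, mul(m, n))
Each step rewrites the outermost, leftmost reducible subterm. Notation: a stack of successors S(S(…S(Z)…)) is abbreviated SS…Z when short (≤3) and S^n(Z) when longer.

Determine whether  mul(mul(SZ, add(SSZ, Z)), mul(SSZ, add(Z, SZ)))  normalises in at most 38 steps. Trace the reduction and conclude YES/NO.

  start: mul(mul(SZ, add(SSZ, Z)), mul(SSZ, add(Z, SZ)))
  →1  mul(add(add(SSZ, Z), mul(Z, add(SSZ, Z))), mul(SSZ, add(Z, SZ)))
  →2  mul(add(S(add(SZ, Z)), mul(Z, add(SSZ, Z))), mul(SSZ, add(Z, SZ)))
  →3  mul(S(add(add(SZ, Z), mul(Z, add(SSZ, Z)))), mul(SSZ, add(Z, SZ)))
  →4  add(mul(SSZ, add(Z, SZ)), mul(add(add(SZ, Z), mul(Z, add(SSZ, Z))), mul(SSZ, add(Z, SZ))))
  →5  add(add(add(Z, SZ), mul(SZ, add(Z, SZ))), mul(add(add(SZ, Z), mul(Z, add(SSZ, Z))), mul(SSZ, add(Z, SZ))))
  →6  add(add(SZ, mul(SZ, add(Z, SZ))), mul(add(add(SZ, Z), mul(Z, add(SSZ, Z))), mul(SSZ, add(Z, SZ))))
  →7  add(S(add(Z, mul(SZ, add(Z, SZ)))), mul(add(add(SZ, Z), mul(Z, add(SSZ, Z))), mul(SSZ, add(Z, SZ))))
  →8  S(add(add(Z, mul(SZ, add(Z, SZ))), mul(add(add(SZ, Z), mul(Z, add(SSZ, Z))), mul(SSZ, add(Z, SZ)))))
  →9  S(add(mul(SZ, add(Z, SZ)), mul(add(add(SZ, Z), mul(Z, add(SSZ, Z))), mul(SSZ, add(Z, SZ)))))
  →10  S(add(add(add(Z, SZ), mul(Z, add(Z, SZ))), mul(add(add(SZ, Z), mul(Z, add(SSZ, Z))), mul(SSZ, add(Z, SZ)))))
  →11  S(add(add(SZ, mul(Z, add(Z, SZ))), mul(add(add(SZ, Z), mul(Z, add(SSZ, Z))), mul(SSZ, add(Z, SZ)))))
  →12  S(add(S(add(Z, mul(Z, add(Z, SZ)))), mul(add(add(SZ, Z), mul(Z, add(SSZ, Z))), mul(SSZ, add(Z, SZ)))))
  →13  S(S(add(add(Z, mul(Z, add(Z, SZ))), mul(add(add(SZ, Z), mul(Z, add(SSZ, Z))), mul(SSZ, add(Z, SZ))))))
  →14  S(S(add(mul(Z, add(Z, SZ)), mul(add(add(SZ, Z), mul(Z, add(SSZ, Z))), mul(SSZ, add(Z, SZ))))))
  →15  S(S(add(Z, mul(add(add(SZ, Z), mul(Z, add(SSZ, Z))), mul(SSZ, add(Z, SZ))))))
  →16  S(S(mul(add(add(SZ, Z), mul(Z, add(SSZ, Z))), mul(SSZ, add(Z, SZ)))))
  →17  S(S(mul(add(S(add(Z, Z)), mul(Z, add(SSZ, Z))), mul(SSZ, add(Z, SZ)))))
  →18  S(S(mul(S(add(add(Z, Z), mul(Z, add(SSZ, Z)))), mul(SSZ, add(Z, SZ)))))
  →19  S(S(add(mul(SSZ, add(Z, SZ)), mul(add(add(Z, Z), mul(Z, add(SSZ, Z))), mul(SSZ, add(Z, SZ))))))
  →20  S(S(add(add(add(Z, SZ), mul(SZ, add(Z, SZ))), mul(add(add(Z, Z), mul(Z, add(SSZ, Z))), mul(SSZ, add(Z, SZ))))))
  →21  S(S(add(add(SZ, mul(SZ, add(Z, SZ))), mul(add(add(Z, Z), mul(Z, add(SSZ, Z))), mul(SSZ, add(Z, SZ))))))
  →22  S(S(add(S(add(Z, mul(SZ, add(Z, SZ)))), mul(add(add(Z, Z), mul(Z, add(SSZ, Z))), mul(SSZ, add(Z, SZ))))))
  →23  S(S(S(add(add(Z, mul(SZ, add(Z, SZ))), mul(add(add(Z, Z), mul(Z, add(SSZ, Z))), mul(SSZ, add(Z, SZ)))))))
  →24  S(S(S(add(mul(SZ, add(Z, SZ)), mul(add(add(Z, Z), mul(Z, add(SSZ, Z))), mul(SSZ, add(Z, SZ)))))))
  →25  S(S(S(add(add(add(Z, SZ), mul(Z, add(Z, SZ))), mul(add(add(Z, Z), mul(Z, add(SSZ, Z))), mul(SSZ, add(Z, SZ)))))))
  →26  S(S(S(add(add(SZ, mul(Z, add(Z, SZ))), mul(add(add(Z, Z), mul(Z, add(SSZ, Z))), mul(SSZ, add(Z, SZ)))))))
  →27  S(S(S(add(S(add(Z, mul(Z, add(Z, SZ)))), mul(add(add(Z, Z), mul(Z, add(SSZ, Z))), mul(SSZ, add(Z, SZ)))))))
  →28  S(S(S(S(add(add(Z, mul(Z, add(Z, SZ))), mul(add(add(Z, Z), mul(Z, add(SSZ, Z))), mul(SSZ, add(Z, SZ))))))))
  →29  S(S(S(S(add(mul(Z, add(Z, SZ)), mul(add(add(Z, Z), mul(Z, add(SSZ, Z))), mul(SSZ, add(Z, SZ))))))))
  →30  S(S(S(S(add(Z, mul(add(add(Z, Z), mul(Z, add(SSZ, Z))), mul(SSZ, add(Z, SZ))))))))
  →31  S(S(S(S(mul(add(add(Z, Z), mul(Z, add(SSZ, Z))), mul(SSZ, add(Z, SZ)))))))
  →32  S(S(S(S(mul(add(Z, mul(Z, add(SSZ, Z))), mul(SSZ, add(Z, SZ)))))))
  →33  S(S(S(S(mul(mul(Z, add(SSZ, Z)), mul(SSZ, add(Z, SZ)))))))
  →34  S(S(S(S(mul(Z, mul(SSZ, add(Z, SZ)))))))
  →35  S^4(Z)

Answer: YES — reaches normal form S^4(Z) in 35 ≤ 38 steps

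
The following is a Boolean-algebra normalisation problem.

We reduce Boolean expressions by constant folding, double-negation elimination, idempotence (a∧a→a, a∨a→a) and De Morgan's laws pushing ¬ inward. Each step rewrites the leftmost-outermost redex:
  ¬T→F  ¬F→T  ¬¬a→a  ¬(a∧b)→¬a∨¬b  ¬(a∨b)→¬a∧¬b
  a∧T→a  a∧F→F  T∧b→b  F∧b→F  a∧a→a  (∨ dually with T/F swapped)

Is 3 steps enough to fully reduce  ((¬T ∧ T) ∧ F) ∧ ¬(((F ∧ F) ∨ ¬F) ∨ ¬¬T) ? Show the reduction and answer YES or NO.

  start: ((¬T ∧ T) ∧ F) ∧ ¬(((F ∧ F) ∨ ¬F) ∨ ¬¬T)
  →1  F ∧ ¬(((F ∧ F) ∨ ¬F) ∨ ¬¬T)
  →2  F

Answer: YES — reaches normal form F in 2 ≤ 3 steps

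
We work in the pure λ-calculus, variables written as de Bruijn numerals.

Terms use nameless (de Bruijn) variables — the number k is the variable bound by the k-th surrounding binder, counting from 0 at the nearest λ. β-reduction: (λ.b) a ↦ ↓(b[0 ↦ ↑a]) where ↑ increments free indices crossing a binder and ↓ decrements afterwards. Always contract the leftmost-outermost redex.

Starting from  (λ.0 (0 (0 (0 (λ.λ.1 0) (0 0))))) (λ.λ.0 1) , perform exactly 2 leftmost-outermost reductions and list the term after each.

Answer: after 2 steps: λ.0 ((λ.λ.0 1) ((λ.λ.0 1) ((λ.λ.0 1) (λ.λ.1 0) ((λ.λ.0 1) (λ.λ.0 1)))))

Working:
  start: (λ.0 (0 (0 (0 (λ.λ.1 0) (0 0))))) (λ.λ.0 1)
  [1] (λ.λ.0 1) ((λ.λ.0 1) ((λ.λ.0 1) ((λ.λ.0 1) (λ.λ.1 0) ((λ.λ.0 1) (λ.λ.0 1)))))
  [2] λ.0 ((λ.λ.0 1) ((λ.λ.0 1) ((λ.λ.0 1) (λ.λ.1 0) ((λ.λ.0 1) (λ.λ.0 1)))))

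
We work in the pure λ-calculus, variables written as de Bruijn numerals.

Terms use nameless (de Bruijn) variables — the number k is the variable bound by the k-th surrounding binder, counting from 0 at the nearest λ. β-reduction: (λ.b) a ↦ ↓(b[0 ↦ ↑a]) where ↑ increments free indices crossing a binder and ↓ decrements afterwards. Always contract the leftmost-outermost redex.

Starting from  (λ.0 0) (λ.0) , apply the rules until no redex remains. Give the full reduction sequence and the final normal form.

Answer: normal form = λ.0  (in 2 steps)

Working:
  start: (λ.0 0) (λ.0)
  [1] (λ.0) (λ.0)
  [2] λ.0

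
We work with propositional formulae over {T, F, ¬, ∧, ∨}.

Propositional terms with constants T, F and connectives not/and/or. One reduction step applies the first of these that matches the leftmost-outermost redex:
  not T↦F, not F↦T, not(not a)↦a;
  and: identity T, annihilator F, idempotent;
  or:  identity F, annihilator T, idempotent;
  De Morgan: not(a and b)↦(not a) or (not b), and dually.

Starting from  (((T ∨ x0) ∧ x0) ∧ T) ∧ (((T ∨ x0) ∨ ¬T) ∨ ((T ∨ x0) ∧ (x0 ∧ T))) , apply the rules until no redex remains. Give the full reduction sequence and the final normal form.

  start: (((T ∨ x0) ∧ x0) ∧ T) ∧ (((T ∨ x0) ∨ ¬T) ∨ ((T ∨ x0) ∧ (x0 ∧ T)))
  →1  ((T ∨ x0) ∧ x0) ∧ (((T ∨ x0) ∨ ¬T) ∨ ((T ∨ x0) ∧ (x0 ∧ T)))
  →2  (T ∧ x0) ∧ (((T ∨ x0) ∨ ¬T) ∨ ((T ∨ x0) ∧ (x0 ∧ T)))
  →3  x0 ∧ (((T ∨ x0) ∨ ¬T) ∨ ((T ∨ x0) ∧ (x0 ∧ T)))
  →4  x0 ∧ ((T ∨ ¬T) ∨ ((T ∨ x0) ∧ (x0 ∧ T)))
  →5  x0 ∧ (T ∨ ((T ∨ x0) ∧ (x0 ∧ T)))
  →6  x0 ∧ T
  →7  x0

Answer: normal form = x0  (in 7 steps)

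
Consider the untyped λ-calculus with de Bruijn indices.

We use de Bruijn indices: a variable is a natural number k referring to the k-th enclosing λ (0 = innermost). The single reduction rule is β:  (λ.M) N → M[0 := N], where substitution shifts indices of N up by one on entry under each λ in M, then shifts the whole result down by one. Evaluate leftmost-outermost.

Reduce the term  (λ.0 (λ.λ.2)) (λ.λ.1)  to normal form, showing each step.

Answer: normal form = λ.λ.λ.λ.λ.1  (in 2 steps)

Working:
  start: (λ.0 (λ.λ.2)) (λ.λ.1)
  step 1: (λ.λ.1) (λ.λ.λ.λ.1)
  step 2: λ.λ.λ.λ.λ.1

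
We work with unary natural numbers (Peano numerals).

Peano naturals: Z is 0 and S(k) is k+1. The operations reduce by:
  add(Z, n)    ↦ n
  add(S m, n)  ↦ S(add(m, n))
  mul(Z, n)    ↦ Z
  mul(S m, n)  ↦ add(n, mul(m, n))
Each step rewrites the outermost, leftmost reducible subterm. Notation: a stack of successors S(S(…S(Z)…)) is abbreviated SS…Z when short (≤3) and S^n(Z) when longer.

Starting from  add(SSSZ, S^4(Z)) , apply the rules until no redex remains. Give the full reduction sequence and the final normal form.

Answer: normal form = S^7(Z)  (in 4 steps)

Derivation:
  start: add(SSSZ, S^4(Z))
  [1] S(add(SSZ, S^4(Z)))
  [2] S(S(add(SZ, S^4(Z))))
  [3] S(S(S(add(Z, S^4(Z)))))
  [4] S^7(Z)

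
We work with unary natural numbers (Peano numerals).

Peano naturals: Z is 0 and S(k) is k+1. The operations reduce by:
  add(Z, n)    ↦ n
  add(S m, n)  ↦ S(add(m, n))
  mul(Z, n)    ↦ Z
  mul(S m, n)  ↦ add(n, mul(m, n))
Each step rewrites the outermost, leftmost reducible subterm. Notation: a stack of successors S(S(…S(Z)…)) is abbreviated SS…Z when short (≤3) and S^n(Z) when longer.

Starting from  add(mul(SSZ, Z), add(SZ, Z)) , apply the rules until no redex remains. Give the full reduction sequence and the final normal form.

  start: add(mul(SSZ, Z), add(SZ, Z))
  step 1: add(add(Z, mul(SZ, Z)), add(SZ, Z))
  step 2: add(mul(SZ, Z), add(SZ, Z))
  step 3: add(add(Z, mul(Z, Z)), add(SZ, Z))
  step 4: add(mul(Z, Z), add(SZ, Z))
  step 5: add(Z, add(SZ, Z))
  step 6: add(SZ, Z)
  step 7: S(add(Z, Z))
  step 8: SZ

Answer: normal form = SZ  (in 8 steps)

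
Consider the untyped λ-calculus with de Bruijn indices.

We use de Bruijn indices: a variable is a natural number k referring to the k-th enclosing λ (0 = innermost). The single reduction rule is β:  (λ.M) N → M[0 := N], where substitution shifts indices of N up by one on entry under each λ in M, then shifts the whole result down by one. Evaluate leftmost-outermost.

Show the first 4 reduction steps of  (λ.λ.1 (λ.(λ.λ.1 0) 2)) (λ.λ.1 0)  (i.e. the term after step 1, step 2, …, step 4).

Answer: after 4 steps: λ.λ.λ.(λ.λ.1 0) 0

Working:
  start: (λ.λ.1 (λ.(λ.λ.1 0) 2)) (λ.λ.1 0)
  [1] λ.(λ.λ.1 0) (λ.(λ.λ.1 0) (λ.λ.1 0))
  [2] λ.λ.(λ.(λ.λ.1 0) (λ.λ.1 0)) 0
  [3] λ.λ.(λ.λ.1 0) (λ.λ.1 0)
  [4] λ.λ.λ.(λ.λ.1 0) 0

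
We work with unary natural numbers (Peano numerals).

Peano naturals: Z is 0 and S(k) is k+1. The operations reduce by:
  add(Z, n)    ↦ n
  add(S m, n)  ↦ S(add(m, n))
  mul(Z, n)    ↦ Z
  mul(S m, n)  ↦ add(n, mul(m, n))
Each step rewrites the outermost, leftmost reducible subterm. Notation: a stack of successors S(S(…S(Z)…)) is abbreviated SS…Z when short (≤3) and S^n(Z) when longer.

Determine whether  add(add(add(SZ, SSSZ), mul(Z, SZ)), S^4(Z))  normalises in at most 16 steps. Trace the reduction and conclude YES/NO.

Answer: YES — reaches normal form S^8(Z) in 13 ≤ 16 steps

Reduction:
  start: add(add(add(SZ, SSSZ), mul(Z, SZ)), S^4(Z))
  →1  add(add(S(add(Z, SSSZ)), mul(Z, SZ)), S^4(Z))
  →2  add(S(add(add(Z, SSSZ), mul(Z, SZ))), S^4(Z))
  →3  S(add(add(add(Z, SSSZ), mul(Z, SZ)), S^4(Z)))
  →4  S(add(add(SSSZ, mul(Z, SZ)), S^4(Z)))
  →5  S(add(S(add(SSZ, mul(Z, SZ))), S^4(Z)))
  →6  S(S(add(add(SSZ, mul(Z, SZ)), S^4(Z))))
  →7  S(S(add(S(add(SZ, mul(Z, SZ))), S^4(Z))))
  →8  S(S(S(add(add(SZ, mul(Z, SZ)), S^4(Z)))))
  →9  S(S(S(add(S(add(Z, mul(Z, SZ))), S^4(Z)))))
  →10  S(S(S(S(add(add(Z, mul(Z, SZ)), S^4(Z))))))
  →11  S(S(S(S(add(mul(Z, SZ), S^4(Z))))))
  →12  S(S(S(S(add(Z, S^4(Z))))))
  →13  S^8(Z)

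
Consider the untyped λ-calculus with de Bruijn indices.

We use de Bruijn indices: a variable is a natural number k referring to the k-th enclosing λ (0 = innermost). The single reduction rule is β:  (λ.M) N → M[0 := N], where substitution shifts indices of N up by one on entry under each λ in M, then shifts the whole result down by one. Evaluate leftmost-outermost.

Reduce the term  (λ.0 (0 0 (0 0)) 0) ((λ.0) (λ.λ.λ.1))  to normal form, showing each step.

  start: (λ.0 (0 0 (0 0)) 0) ((λ.0) (λ.λ.λ.1))
  step 1: (λ.0) (λ.λ.λ.1) ((λ.0) (λ.λ.λ.1) ((λ.0) (λ.λ.λ.1)) ((λ.0) (λ.λ.λ.1) ((λ.0) (λ.λ.λ.1)))) ((λ.0) (λ.λ.λ.1))
  step 2: (λ.λ.λ.1) ((λ.0) (λ.λ.λ.1) ((λ.0) (λ.λ.λ.1)) ((λ.0) (λ.λ.λ.1) ((λ.0) (λ.λ.λ.1)))) ((λ.0) (λ.λ.λ.1))
  step 3: (λ.λ.1) ((λ.0) (λ.λ.λ.1))
  step 4: λ.(λ.0) (λ.λ.λ.1)
  step 5: λ.λ.λ.λ.1

Answer: normal form = λ.λ.λ.λ.1  (in 5 steps)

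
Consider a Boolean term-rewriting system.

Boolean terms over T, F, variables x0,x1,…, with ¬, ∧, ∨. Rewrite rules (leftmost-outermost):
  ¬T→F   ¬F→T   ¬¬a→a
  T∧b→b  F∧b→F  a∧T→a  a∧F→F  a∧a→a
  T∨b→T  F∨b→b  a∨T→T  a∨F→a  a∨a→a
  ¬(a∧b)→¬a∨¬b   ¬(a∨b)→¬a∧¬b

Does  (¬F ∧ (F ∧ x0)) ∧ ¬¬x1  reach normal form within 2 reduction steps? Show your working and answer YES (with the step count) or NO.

Answer: NO — after 2 steps the term is (F ∧ x0) ∧ ¬¬x1, not yet normal

Working:
  start: (¬F ∧ (F ∧ x0)) ∧ ¬¬x1
  [1] (T ∧ (F ∧ x0)) ∧ ¬¬x1
  [2] (F ∧ x0) ∧ ¬¬x1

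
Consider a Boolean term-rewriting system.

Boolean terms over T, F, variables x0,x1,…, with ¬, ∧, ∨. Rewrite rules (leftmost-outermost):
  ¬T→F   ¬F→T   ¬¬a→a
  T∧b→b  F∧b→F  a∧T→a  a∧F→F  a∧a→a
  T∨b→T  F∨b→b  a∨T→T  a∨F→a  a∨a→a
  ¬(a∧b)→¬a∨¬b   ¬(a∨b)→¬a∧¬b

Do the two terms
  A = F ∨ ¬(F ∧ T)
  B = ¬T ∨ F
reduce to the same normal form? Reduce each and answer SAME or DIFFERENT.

Answer: DIFFERENT — A ⇓ T, B ⇓ F

Working:
Term A:
  start: F ∨ ¬(F ∧ T)
  →1  ¬(F ∧ T)
  →2  ¬F ∨ ¬T
  →3  T ∨ ¬T
  →4  T

Term B:
  start: ¬T ∨ F
  →1  ¬T
  →2  F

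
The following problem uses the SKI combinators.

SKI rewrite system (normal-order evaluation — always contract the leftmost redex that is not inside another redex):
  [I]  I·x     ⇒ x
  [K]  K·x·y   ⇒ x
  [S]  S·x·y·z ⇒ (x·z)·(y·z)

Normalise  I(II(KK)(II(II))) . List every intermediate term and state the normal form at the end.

Answer: normal form = K  (in 4 steps)

Reduction:
  start: I(II(KK)(II(II)))
  [1] II(KK)(II(II))
  [2] I(KK)(II(II))
  [3] KK(II(II))
  [4] K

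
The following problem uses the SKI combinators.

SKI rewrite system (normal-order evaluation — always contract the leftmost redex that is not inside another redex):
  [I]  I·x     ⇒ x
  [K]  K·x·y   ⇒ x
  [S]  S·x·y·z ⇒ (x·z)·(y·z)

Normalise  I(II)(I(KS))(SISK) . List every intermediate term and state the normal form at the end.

Answer: normal form = S  (in 5 steps)

Working:
  start: I(II)(I(KS))(SISK)
  [1] II(I(KS))(SISK)
  [2] I(I(KS))(SISK)
  [3] I(KS)(SISK)
  [4] KS(SISK)
  [5] S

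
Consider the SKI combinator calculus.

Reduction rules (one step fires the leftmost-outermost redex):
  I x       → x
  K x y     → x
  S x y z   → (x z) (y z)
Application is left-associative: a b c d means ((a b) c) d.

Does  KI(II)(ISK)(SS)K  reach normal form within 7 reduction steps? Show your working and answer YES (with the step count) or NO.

Answer: YES — reaches normal form K in 5 ≤ 7 steps

Working:
  start: KI(II)(ISK)(SS)K
  [1] I(ISK)(SS)K
  [2] ISK(SS)K
  [3] SK(SS)K
  [4] KK(SSK)
  [5] K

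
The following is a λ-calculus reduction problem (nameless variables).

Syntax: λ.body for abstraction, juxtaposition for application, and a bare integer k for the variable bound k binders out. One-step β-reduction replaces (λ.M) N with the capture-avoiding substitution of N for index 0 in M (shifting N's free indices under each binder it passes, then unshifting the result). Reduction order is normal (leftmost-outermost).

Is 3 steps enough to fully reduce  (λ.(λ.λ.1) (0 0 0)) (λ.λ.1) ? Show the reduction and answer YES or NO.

Answer: NO — after 3 steps the term is λ.(λ.λ.λ.1) (λ.λ.1), not yet normal

Reduction:
  start: (λ.(λ.λ.1) (0 0 0)) (λ.λ.1)
  step 1: (λ.λ.1) ((λ.λ.1) (λ.λ.1) (λ.λ.1))
  step 2: λ.(λ.λ.1) (λ.λ.1) (λ.λ.1)
  step 3: λ.(λ.λ.λ.1) (λ.λ.1)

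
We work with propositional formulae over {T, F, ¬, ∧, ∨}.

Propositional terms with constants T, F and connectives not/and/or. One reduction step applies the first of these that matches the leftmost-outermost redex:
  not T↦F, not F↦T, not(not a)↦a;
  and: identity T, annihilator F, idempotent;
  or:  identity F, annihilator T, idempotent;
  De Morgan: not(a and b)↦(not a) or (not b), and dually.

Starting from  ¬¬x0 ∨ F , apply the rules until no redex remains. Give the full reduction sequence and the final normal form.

  start: ¬¬x0 ∨ F
  [1] ¬¬x0
  [2] x0

Answer: normal form = x0  (in 2 steps)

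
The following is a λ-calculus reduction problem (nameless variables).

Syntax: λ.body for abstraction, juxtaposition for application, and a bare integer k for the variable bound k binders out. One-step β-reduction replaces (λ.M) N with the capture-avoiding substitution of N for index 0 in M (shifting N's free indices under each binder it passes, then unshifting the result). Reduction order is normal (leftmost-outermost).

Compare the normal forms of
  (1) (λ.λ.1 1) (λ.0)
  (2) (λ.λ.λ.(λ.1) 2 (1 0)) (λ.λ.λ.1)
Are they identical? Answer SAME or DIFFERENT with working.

Answer: DIFFERENT — A ⇓ λ.λ.0, B ⇓ λ.λ.0 (1 0)

Derivation:
Term A:
  start: (λ.λ.1 1) (λ.0)
  →1  λ.(λ.0) (λ.0)
  →2  λ.λ.0

Term B:
  start: (λ.λ.λ.(λ.1) 2 (1 0)) (λ.λ.λ.1)
  →1  λ.λ.(λ.1) (λ.λ.λ.1) (1 0)
  →2  λ.λ.0 (1 0)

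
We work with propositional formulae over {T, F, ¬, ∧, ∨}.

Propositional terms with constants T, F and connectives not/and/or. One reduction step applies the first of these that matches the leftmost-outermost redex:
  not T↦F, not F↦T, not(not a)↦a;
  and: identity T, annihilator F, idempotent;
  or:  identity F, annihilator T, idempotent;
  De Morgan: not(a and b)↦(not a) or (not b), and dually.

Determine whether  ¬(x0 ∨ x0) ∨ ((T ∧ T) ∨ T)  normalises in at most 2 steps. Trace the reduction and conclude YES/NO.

  start: ¬(x0 ∨ x0) ∨ ((T ∧ T) ∨ T)
  →1  (¬x0 ∧ ¬x0) ∨ ((T ∧ T) ∨ T)
  →2  ¬x0 ∨ ((T ∧ T) ∨ T)

Answer: NO — after 2 steps the term is ¬x0 ∨ ((T ∧ T) ∨ T), not yet normal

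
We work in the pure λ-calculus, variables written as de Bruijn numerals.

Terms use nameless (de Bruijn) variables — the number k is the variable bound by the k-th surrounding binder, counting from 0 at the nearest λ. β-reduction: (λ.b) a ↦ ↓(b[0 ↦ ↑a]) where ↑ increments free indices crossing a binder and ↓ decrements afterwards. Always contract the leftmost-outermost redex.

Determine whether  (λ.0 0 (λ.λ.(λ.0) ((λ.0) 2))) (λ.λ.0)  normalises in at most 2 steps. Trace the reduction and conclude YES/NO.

  start: (λ.0 0 (λ.λ.(λ.0) ((λ.0) 2))) (λ.λ.0)
  step 1: (λ.λ.0) (λ.λ.0) (λ.λ.(λ.0) ((λ.0) (λ.λ.0)))
  step 2: (λ.0) (λ.λ.(λ.0) ((λ.0) (λ.λ.0)))

Answer: NO — after 2 steps the term is (λ.0) (λ.λ.(λ.0) ((λ.0) (λ.λ.0))), not yet normal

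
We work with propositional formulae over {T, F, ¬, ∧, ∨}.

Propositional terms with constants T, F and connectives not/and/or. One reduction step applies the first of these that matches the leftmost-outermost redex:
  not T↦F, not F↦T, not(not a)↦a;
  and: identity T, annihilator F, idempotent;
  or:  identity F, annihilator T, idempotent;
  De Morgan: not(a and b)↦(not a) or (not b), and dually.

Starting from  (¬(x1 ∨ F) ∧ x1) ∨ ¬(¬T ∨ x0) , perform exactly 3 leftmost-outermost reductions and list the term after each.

  start: (¬(x1 ∨ F) ∧ x1) ∨ ¬(¬T ∨ x0)
  [1] ((¬x1 ∧ ¬F) ∧ x1) ∨ ¬(¬T ∨ x0)
  [2] ((¬x1 ∧ T) ∧ x1) ∨ ¬(¬T ∨ x0)
  [3] (¬x1 ∧ x1) ∨ ¬(¬T ∨ x0)

Answer: after 3 steps: (¬x1 ∧ x1) ∨ ¬(¬T ∨ x0)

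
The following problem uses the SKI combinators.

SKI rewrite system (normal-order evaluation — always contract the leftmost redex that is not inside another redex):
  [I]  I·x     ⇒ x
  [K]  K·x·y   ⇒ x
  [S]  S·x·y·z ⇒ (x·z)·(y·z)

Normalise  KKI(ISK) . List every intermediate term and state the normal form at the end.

  start: KKI(ISK)
  [1] K(ISK)
  [2] K(SK)

Answer: normal form = K(SK)  (in 2 steps)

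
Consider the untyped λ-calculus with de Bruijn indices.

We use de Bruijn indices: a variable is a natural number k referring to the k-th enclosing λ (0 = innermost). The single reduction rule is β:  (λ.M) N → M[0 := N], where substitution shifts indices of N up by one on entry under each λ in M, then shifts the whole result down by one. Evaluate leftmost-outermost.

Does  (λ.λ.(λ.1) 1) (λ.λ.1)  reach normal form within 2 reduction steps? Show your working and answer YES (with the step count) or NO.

Answer: YES — reaches normal form λ.0 in 2 ≤ 2 steps

Working:
  start: (λ.λ.(λ.1) 1) (λ.λ.1)
  step 1: λ.(λ.1) (λ.λ.1)
  step 2: λ.0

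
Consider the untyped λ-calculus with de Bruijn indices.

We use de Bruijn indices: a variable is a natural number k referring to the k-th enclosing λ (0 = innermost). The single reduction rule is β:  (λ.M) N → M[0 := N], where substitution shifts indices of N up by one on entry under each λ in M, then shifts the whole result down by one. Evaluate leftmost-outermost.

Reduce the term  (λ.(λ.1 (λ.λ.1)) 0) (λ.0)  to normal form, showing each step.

Answer: normal form = λ.λ.1  (in 3 steps)

Working:
  start: (λ.(λ.1 (λ.λ.1)) 0) (λ.0)
  [1] (λ.(λ.0) (λ.λ.1)) (λ.0)
  [2] (λ.0) (λ.λ.1)
  [3] λ.λ.1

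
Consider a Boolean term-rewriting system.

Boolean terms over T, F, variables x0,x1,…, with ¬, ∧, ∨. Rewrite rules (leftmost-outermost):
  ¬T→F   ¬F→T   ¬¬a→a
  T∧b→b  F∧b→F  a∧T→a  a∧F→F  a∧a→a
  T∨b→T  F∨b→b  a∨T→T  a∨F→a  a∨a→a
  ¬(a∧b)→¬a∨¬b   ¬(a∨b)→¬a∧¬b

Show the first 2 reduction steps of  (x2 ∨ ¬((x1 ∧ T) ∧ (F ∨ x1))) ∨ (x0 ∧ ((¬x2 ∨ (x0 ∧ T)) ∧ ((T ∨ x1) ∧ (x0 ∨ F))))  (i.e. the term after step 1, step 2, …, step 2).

Answer: after 2 steps: (x2 ∨ ((¬x1 ∨ ¬T) ∨ ¬(F ∨ x1))) ∨ (x0 ∧ ((¬x2 ∨ (x0 ∧ T)) ∧ ((T ∨ x1) ∧ (x0 ∨ F))))

Working:
  start: (x2 ∨ ¬((x1 ∧ T) ∧ (F ∨ x1))) ∨ (x0 ∧ ((¬x2 ∨ (x0 ∧ T)) ∧ ((T ∨ x1) ∧ (x0 ∨ F))))
  [1] (x2 ∨ (¬(x1 ∧ T) ∨ ¬(F ∨ x1))) ∨ (x0 ∧ ((¬x2 ∨ (x0 ∧ T)) ∧ ((T ∨ x1) ∧ (x0 ∨ F))))
  [2] (x2 ∨ ((¬x1 ∨ ¬T) ∨ ¬(F ∨ x1))) ∨ (x0 ∧ ((¬x2 ∨ (x0 ∧ T)) ∧ ((T ∨ x1) ∧ (x0 ∨ F))))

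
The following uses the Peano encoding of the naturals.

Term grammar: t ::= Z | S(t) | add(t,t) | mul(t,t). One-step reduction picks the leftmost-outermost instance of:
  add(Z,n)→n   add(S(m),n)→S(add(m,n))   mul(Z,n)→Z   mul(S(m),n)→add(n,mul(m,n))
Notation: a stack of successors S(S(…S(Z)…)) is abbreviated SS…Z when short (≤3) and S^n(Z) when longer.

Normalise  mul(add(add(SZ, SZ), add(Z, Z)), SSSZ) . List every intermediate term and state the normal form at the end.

Answer: normal form = S^6(Z)  (in 17 steps)

Reduction:
  start: mul(add(add(SZ, SZ), add(Z, Z)), SSSZ)
  [1] mul(add(S(add(Z, SZ)), add(Z, Z)), SSSZ)
  [2] mul(S(add(add(Z, SZ), add(Z, Z))), SSSZ)
  [3] add(SSSZ, mul(add(add(Z, SZ), add(Z, Z)), SSSZ))
  [4] S(add(SSZ, mul(add(add(Z, SZ), add(Z, Z)), SSSZ)))
  [5] S(S(add(SZ, mul(add(add(Z, SZ), add(Z, Z)), SSSZ))))
  [6] S(S(S(add(Z, mul(add(add(Z, SZ), add(Z, Z)), SSSZ)))))
  [7] S(S(S(mul(add(add(Z, SZ), add(Z, Z)), SSSZ))))
  [8] S(S(S(mul(add(SZ, add(Z, Z)), SSSZ))))
  [9] S(S(S(mul(S(add(Z, add(Z, Z))), SSSZ))))
  [10] S(S(S(add(SSSZ, mul(add(Z, add(Z, Z)), SSSZ)))))
  [11] S(S(S(S(add(SSZ, mul(add(Z, add(Z, Z)), SSSZ))))))
  [12] S(S(S(S(S(add(SZ, mul(add(Z, add(Z, Z)), SSSZ)))))))
  [13] S(S(S(S(S(S(add(Z, mul(add(Z, add(Z, Z)), SSSZ))))))))
  [14] S(S(S(S(S(S(mul(add(Z, add(Z, Z)), SSSZ)))))))
  [15] S(S(S(S(S(S(mul(add(Z, Z), SSSZ)))))))
  [16] S(S(S(S(S(S(mul(Z, SSSZ)))))))
  [17] S^6(Z)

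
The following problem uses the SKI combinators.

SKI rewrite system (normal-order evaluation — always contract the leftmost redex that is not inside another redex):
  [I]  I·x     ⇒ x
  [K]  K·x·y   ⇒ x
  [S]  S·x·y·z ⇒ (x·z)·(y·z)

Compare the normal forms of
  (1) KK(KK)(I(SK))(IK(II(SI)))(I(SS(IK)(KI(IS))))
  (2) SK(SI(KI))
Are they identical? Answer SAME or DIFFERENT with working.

Term A:
  start: KK(KK)(I(SK))(IK(II(SI)))(I(SS(IK)(KI(IS))))
  →1  K(I(SK))(IK(II(SI)))(I(SS(IK)(KI(IS))))
  →2  I(SK)(I(SS(IK)(KI(IS))))
  →3  SK(I(SS(IK)(KI(IS))))
  →4  SK(SS(IK)(KI(IS)))
  →5  SK(S(KI(IS))(IK(KI(IS))))
  →6  SK(SI(IK(KI(IS))))
  →7  SK(SI(K(KI(IS))))
  →8  SK(SI(KI))

Term B:
  start: SK(SI(KI))

Answer: SAME — A ⇓ SK(SI(KI)), B ⇓ SK(SI(KI))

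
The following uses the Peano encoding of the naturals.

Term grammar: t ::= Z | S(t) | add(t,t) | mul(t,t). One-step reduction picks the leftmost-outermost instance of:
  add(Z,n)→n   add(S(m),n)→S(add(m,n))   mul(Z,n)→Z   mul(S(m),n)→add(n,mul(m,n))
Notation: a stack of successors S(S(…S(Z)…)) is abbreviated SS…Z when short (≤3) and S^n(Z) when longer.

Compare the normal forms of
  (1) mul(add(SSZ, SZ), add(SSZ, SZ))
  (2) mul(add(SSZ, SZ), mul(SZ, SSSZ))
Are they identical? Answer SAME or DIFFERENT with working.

Term A:
  start: mul(add(SSZ, SZ), add(SSZ, SZ))
  step 1: mul(S(add(SZ, SZ)), add(SSZ, SZ))
  step 2: add(add(SSZ, SZ), mul(add(SZ, SZ), add(SSZ, SZ)))
  step 3: add(S(add(SZ, SZ)), mul(add(SZ, SZ), add(SSZ, SZ)))
  step 4: S(add(add(SZ, SZ), mul(add(SZ, SZ), add(SSZ, SZ))))
  step 5: S(add(S(add(Z, SZ)), mul(add(SZ, SZ), add(SSZ, SZ))))
  step 6: S(S(add(add(Z, SZ), mul(add(SZ, SZ), add(SSZ, SZ)))))
  step 7: S(S(add(SZ, mul(add(SZ, SZ), add(SSZ, SZ)))))
  step 8: S(S(S(add(Z, mul(add(SZ, SZ), add(SSZ, SZ))))))
  step 9: S(S(S(mul(add(SZ, SZ), add(SSZ, SZ)))))
  step 10: S(S(S(mul(S(add(Z, SZ)), add(SSZ, SZ)))))
  step 11: S(S(S(add(add(SSZ, SZ), mul(add(Z, SZ), add(SSZ, SZ))))))
  step 12: S(S(S(add(S(add(SZ, SZ)), mul(add(Z, SZ), add(SSZ, SZ))))))
  step 13: S(S(S(S(add(add(SZ, SZ), mul(add(Z, SZ), add(SSZ, SZ)))))))
  step 14: S(S(S(S(add(S(add(Z, SZ)), mul(add(Z, SZ), add(SSZ, SZ)))))))
  step 15: S(S(S(S(S(add(add(Z, SZ), mul(add(Z, SZ), add(SSZ, SZ))))))))
  step 16: S(S(S(S(S(add(SZ, mul(add(Z, SZ), add(SSZ, SZ))))))))
  step 17: S(S(S(S(S(S(add(Z, mul(add(Z, SZ), add(SSZ, SZ)))))))))
  step 18: S(S(S(S(S(S(mul(add(Z, SZ), add(SSZ, SZ))))))))
  step 19: S(S(S(S(S(S(mul(SZ, add(SSZ, SZ))))))))
  step 20: S(S(S(S(S(S(add(add(SSZ, SZ), mul(Z, add(SSZ, SZ)))))))))
  step 21: S(S(S(S(S(S(add(S(add(SZ, SZ)), mul(Z, add(SSZ, SZ)))))))))
  step 22: S(S(S(S(S(S(S(add(add(SZ, SZ), mul(Z, add(SSZ, SZ))))))))))
  step 23: S(S(S(S(S(S(S(add(S(add(Z, SZ)), mul(Z, add(SSZ, SZ))))))))))
  step 24: S(S(S(S(S(S(S(S(add(add(Z, SZ), mul(Z, add(SSZ, SZ)))))))))))
  step 25: S(S(S(S(S(S(S(S(add(SZ, mul(Z, add(SSZ, SZ)))))))))))
  step 26: S(S(S(S(S(S(S(S(S(add(Z, mul(Z, add(SSZ, SZ))))))))))))
  step 27: S(S(S(S(S(S(S(S(S(mul(Z, add(SSZ, SZ)))))))))))
  step 28: S^9(Z)

Term B:
  start: mul(add(SSZ, SZ), mul(SZ, SSSZ))
  step 1: mul(S(add(SZ, SZ)), mul(SZ, SSSZ))
  step 2: add(mul(SZ, SSSZ), mul(add(SZ, SZ), mul(SZ, SSSZ)))
  step 3: add(add(SSSZ, mul(Z, SSSZ)), mul(add(SZ, SZ), mul(SZ, SSSZ)))
  step 4: add(S(add(SSZ, mul(Z, SSSZ))), mul(add(SZ, SZ), mul(SZ, SSSZ)))
  step 5: S(add(add(SSZ, mul(Z, SSSZ)), mul(add(SZ, SZ), mul(SZ, SSSZ))))
  step 6: S(add(S(add(SZ, mul(Z, SSSZ))), mul(add(SZ, SZ), mul(SZ, SSSZ))))
  step 7: S(S(add(add(SZ, mul(Z, SSSZ)), mul(add(SZ, SZ), mul(SZ, SSSZ)))))
  step 8: S(S(add(S(add(Z, mul(Z, SSSZ))), mul(add(SZ, SZ), mul(SZ, SSSZ)))))
  step 9: S(S(S(add(add(Z, mul(Z, SSSZ)), mul(add(SZ, SZ), mul(SZ, SSSZ))))))
  step 10: S(S(S(add(mul(Z, SSSZ), mul(add(SZ, SZ), mul(SZ, SSSZ))))))
  step 11: S(S(S(add(Z, mul(add(SZ, SZ), mul(SZ, SSSZ))))))
  step 12: S(S(S(mul(add(SZ, SZ), mul(SZ, SSSZ)))))
  step 13: S(S(S(mul(S(add(Z, SZ)), mul(SZ, SSSZ)))))
  step 14: S(S(S(add(mul(SZ, SSSZ), mul(add(Z, SZ), mul(SZ, SSSZ))))))
  step 15: S(S(S(add(add(SSSZ, mul(Z, SSSZ)), mul(add(Z, SZ), mul(SZ, SSSZ))))))
  step 16: S(S(S(add(S(add(SSZ, mul(Z, SSSZ))), mul(add(Z, SZ), mul(SZ, SSSZ))))))
  step 17: S(S(S(S(add(add(SSZ, mul(Z, SSSZ)), mul(add(Z, SZ), mul(SZ, SSSZ)))))))
  step 18: S(S(S(S(add(S(add(SZ, mul(Z, SSSZ))), mul(add(Z, SZ), mul(SZ, SSSZ)))))))
  step 19: S(S(S(S(S(add(add(SZ, mul(Z, SSSZ)), mul(add(Z, SZ), mul(SZ, SSSZ))))))))
  step 20: S(S(S(S(S(add(S(add(Z, mul(Z, SSSZ))), mul(add(Z, SZ), mul(SZ, SSSZ))))))))
  step 21: S(S(S(S(S(S(add(add(Z, mul(Z, SSSZ)), mul(add(Z, SZ), mul(SZ, SSSZ)))))))))
  step 22: S(S(S(S(S(S(add(mul(Z, SSSZ), mul(add(Z, SZ), mul(SZ, SSSZ)))))))))
  step 23: S(S(S(S(S(S(add(Z, mul(add(Z, SZ), mul(SZ, SSSZ)))))))))
  step 24: S(S(S(S(S(S(mul(add(Z, SZ), mul(SZ, SSSZ))))))))
  step 25: S(S(S(S(S(S(mul(SZ, mul(SZ, SSSZ))))))))
  step 26: S(S(S(S(S(S(add(mul(SZ, SSSZ), mul(Z, mul(SZ, SSSZ)))))))))
  step 27: S(S(S(S(S(S(add(add(SSSZ, mul(Z, SSSZ)), mul(Z, mul(SZ, SSSZ)))))))))
  step 28: S(S(S(S(S(S(add(S(add(SSZ, mul(Z, SSSZ))), mul(Z, mul(SZ, SSSZ)))))))))
  step 29: S(S(S(S(S(S(S(add(add(SSZ, mul(Z, SSSZ)), mul(Z, mul(SZ, SSSZ))))))))))
  step 30: S(S(S(S(S(S(S(add(S(add(SZ, mul(Z, SSSZ))), mul(Z, mul(SZ, SSSZ))))))))))
  step 31: S(S(S(S(S(S(S(S(add(add(SZ, mul(Z, SSSZ)), mul(Z, mul(SZ, SSSZ)))))))))))
  step 32: S(S(S(S(S(S(S(S(add(S(add(Z, mul(Z, SSSZ))), mul(Z, mul(SZ, SSSZ)))))))))))
  step 33: S(S(S(S(S(S(S(S(S(add(add(Z, mul(Z, SSSZ)), mul(Z, mul(SZ, SSSZ))))))))))))
  step 34: S(S(S(S(S(S(S(S(S(add(mul(Z, SSSZ), mul(Z, mul(SZ, SSSZ))))))))))))
  step 35: S(S(S(S(S(S(S(S(S(add(Z, mul(Z, mul(SZ, SSSZ))))))))))))
  step 36: S(S(S(S(S(S(S(S(S(mul(Z, mul(SZ, SSSZ)))))))))))
  step 37: S^9(Z)

Answer: SAME — A ⇓ S^9(Z), B ⇓ S^9(Z)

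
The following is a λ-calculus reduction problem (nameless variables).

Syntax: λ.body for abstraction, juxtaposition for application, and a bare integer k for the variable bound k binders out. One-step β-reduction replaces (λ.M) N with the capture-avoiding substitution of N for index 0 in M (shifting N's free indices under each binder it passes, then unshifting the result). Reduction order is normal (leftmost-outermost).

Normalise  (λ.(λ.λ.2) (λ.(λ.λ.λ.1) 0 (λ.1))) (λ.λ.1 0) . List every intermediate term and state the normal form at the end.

  start: (λ.(λ.λ.2) (λ.(λ.λ.λ.1) 0 (λ.1))) (λ.λ.1 0)
  step 1: (λ.λ.λ.λ.1 0) (λ.(λ.λ.λ.1) 0 (λ.1))
  step 2: λ.λ.λ.1 0

Answer: normal form = λ.λ.λ.1 0  (in 2 steps)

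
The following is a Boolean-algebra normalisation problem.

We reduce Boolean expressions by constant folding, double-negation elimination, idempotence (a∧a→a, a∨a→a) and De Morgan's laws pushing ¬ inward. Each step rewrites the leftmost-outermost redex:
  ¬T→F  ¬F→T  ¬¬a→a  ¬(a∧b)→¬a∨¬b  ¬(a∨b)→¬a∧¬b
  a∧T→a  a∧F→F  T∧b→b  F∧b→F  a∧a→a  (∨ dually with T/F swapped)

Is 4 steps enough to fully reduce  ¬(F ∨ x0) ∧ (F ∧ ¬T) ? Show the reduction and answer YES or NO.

Answer: NO — after 4 steps the term is ¬x0 ∧ F, not yet normal

Derivation:
  start: ¬(F ∨ x0) ∧ (F ∧ ¬T)
  →1  (¬F ∧ ¬x0) ∧ (F ∧ ¬T)
  →2  (T ∧ ¬x0) ∧ (F ∧ ¬T)
  →3  ¬x0 ∧ (F ∧ ¬T)
  →4  ¬x0 ∧ F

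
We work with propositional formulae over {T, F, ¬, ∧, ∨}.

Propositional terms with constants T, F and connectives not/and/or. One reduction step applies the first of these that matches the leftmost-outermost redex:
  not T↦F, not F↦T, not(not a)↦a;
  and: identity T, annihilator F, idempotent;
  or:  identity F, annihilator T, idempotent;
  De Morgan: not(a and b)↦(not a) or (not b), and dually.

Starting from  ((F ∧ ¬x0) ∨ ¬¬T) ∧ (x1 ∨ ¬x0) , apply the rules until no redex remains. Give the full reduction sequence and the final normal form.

Answer: normal form = x1 ∨ ¬x0  (in 4 steps)

Derivation:
  start: ((F ∧ ¬x0) ∨ ¬¬T) ∧ (x1 ∨ ¬x0)
  →1  (F ∨ ¬¬T) ∧ (x1 ∨ ¬x0)
  →2  ¬¬T ∧ (x1 ∨ ¬x0)
  →3  T ∧ (x1 ∨ ¬x0)
  →4  x1 ∨ ¬x0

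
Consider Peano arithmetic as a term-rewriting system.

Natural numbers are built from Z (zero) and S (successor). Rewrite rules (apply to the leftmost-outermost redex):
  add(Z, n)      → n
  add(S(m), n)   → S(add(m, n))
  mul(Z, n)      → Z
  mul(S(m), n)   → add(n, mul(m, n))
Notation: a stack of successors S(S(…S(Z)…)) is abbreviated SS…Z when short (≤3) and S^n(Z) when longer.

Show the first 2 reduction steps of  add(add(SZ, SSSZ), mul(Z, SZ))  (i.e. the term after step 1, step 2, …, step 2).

  start: add(add(SZ, SSSZ), mul(Z, SZ))
  →1  add(S(add(Z, SSSZ)), mul(Z, SZ))
  →2  S(add(add(Z, SSSZ), mul(Z, SZ)))

Answer: after 2 steps: S(add(add(Z, SSSZ), mul(Z, SZ)))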